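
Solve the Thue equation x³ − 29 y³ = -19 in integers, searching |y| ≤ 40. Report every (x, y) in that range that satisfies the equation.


The equation is x³ - 29y³ = -19. For fixed y, x³ = 29·y³ − 19, so a solution requires the RHS to be a perfect cube.
Strategy: iterate y from -40 to 40, compute RHS = 29·y³ − 19, and check whether it is a (positive or negative) perfect cube.
Check small values of y:
  y = 0: RHS = -19 is not a perfect cube.
  y = 1: RHS = 10 is not a perfect cube.
  y = -1: RHS = -48 is not a perfect cube.
  y = 2: RHS = 213 is not a perfect cube.
  y = -2: RHS = -251 is not a perfect cube.
  y = 3: RHS = 764 is not a perfect cube.
  y = -3: RHS = -802 is not a perfect cube.
Continuing the search up to |y| = 40 finds no solutions either.
No (x, y) in the scanned range satisfies the equation.

No integer solutions with |y| ≤ 40.


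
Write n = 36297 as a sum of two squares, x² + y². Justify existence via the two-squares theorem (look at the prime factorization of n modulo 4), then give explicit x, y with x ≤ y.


Step 1: Factor n = 36297 = 3^2 · 37 · 109.
Step 2: Check the mod-4 condition on each prime factor: 3 ≡ 3 (mod 4), exponent 2 (must be even); 37 ≡ 1 (mod 4), exponent 1; 109 ≡ 1 (mod 4), exponent 1.
All primes ≡ 3 (mod 4) appear to even exponent (or don't appear), so by the two-squares theorem n IS expressible as a sum of two squares.
Step 3: Build a representation. Group n = k² · m with k = 3 and m = 37 · 109 = 4033 (a product of primes ≡ 1 (mod 4)); a representation of m scales to one of n via (k·x)² + (k·y)² = k²(x² + y²). Each prime p ≡ 1 (mod 4) is itself a sum of two squares; find a² by testing p − a² for a perfect square:
  37: 37 − 1² = 36 = 6² ⇒ 37 = 1² + 6².
  109: 109 − 1² = 108, 109 − 2² = 105, 109 − 3² = 100 = 10² ⇒ 109 = 3² + 10².
  Combine using the Brahmagupta–Fibonacci identity (a² + b²)(c² + d²) = (ac − bd)² + (ad + bc)² = (ac + bd)² + (ad − bc)²:
  37 · 109 = 4033: from (1² + 6²)(3² + 10²), take (1·3 − 6·10, 1·10 + 6·3) = (3 − 60, 10 + 18) = (-57, 28); dropping signs (only squares matter) gives (57, 28); check 57² + 28² = 3249 + 784 = 4033 ✓.
  Scale by k = 3: (3·57, 3·28) = (171, 84).
Step 4: Order so x ≤ y and verify: 84² + 171² = 7056 + 29241 = 36297 = n. ✓

n = 36297 = 84² + 171² (one valid representation with x ≤ y).


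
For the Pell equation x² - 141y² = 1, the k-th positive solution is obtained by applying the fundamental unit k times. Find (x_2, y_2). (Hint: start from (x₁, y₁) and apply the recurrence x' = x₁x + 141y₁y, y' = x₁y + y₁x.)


Step 1: Find the fundamental solution (x₁, y₁) of x² - 141y² = 1.
  Expand √141 as a continued fraction. a₀ = ⌊√141⌋ = 11; iterate m_{k+1} = d_k·a_k − m_k, d_{k+1} = (141 − m_{k+1}²)/d_k, a_{k+1} = ⌊(a₀ + m_{k+1})/d_{k+1}⌋ (starting m₀ = 0, d₀ = 1), with convergents p_k = a_k·p_{k-1} + p_{k-2}, q_k = a_k·q_{k-1} + q_{k-2} (p₋₁ = 1, q₋₁ = 0):
  k = 0: a₀ = 11; p₀/q₀ = 11/1; p₀² − 141·q₀² = 121 − 141 = -20.
  k = 1: m = 11, d = 20, a = ⌊(11 + 11)/20⌋ = 1; p/q = (1·11 + 1)/(1·1 + 0) = 12/1; p² − 141·q² = 144 − 141 = 3.
  k = 2: m = 9, d = 3, a = ⌊(11 + 9)/3⌋ = 6; p/q = (6·12 + 11)/(6·1 + 1) = 83/7; p² − 141·q² = 6889 − 6909 = -20.
  k = 3: m = 9, d = 20, a = ⌊(11 + 9)/20⌋ = 1; p/q = (1·83 + 12)/(1·7 + 1) = 95/8; p² − 141·q² = 9025 − 9024 = 1.
  The first convergent with p² − 141·q² = 1 gives the fundamental solution (x₁, y₁) = (95, 8).
Step 2: Apply the recurrence (x_{n+1}, y_{n+1}) = (x₁x_n + 141y₁y_n, x₁y_n + y₁x_n) repeatedly.
  From (x_1, y_1) = (95, 8): x_2 = 95·95 + 141·8·8 = 18049; y_2 = 95·8 + 8·95 = 1520.
Step 3: Verify x_2² - 141·y_2² = 325766401 - 325766400 = 1 (should be 1). ✓

(x_1, y_1) = (95, 8); (x_2, y_2) = (18049, 1520).


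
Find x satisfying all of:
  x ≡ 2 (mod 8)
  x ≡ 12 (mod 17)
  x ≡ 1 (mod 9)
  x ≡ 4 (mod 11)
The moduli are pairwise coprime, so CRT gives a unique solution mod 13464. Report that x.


Product of moduli M = 8 · 17 · 9 · 11 = 13464.
Merge one congruence at a time:
  Start: x ≡ 2 (mod 8).
  Combine with x ≡ 12 (mod 17); new modulus lcm = 136.
    Write x = 2 + 8·t and substitute into x ≡ 12 (mod 17): 8·t ≡ 12 − 2 = 10 (mod 17).
    The inverse of 8 mod 17 is 15 (since 8·15 = 120 = 7·17 + 1), so t ≡ 15·10 = 150 ≡ 14 (mod 17).
    Then x = 2 + 8·14 = 114, valid modulo lcm(8, 17) = 136: x ≡ 114 (mod 136).
  Combine with x ≡ 1 (mod 9); new modulus lcm = 1224.
    Write x = 114 + 136·t and substitute into x ≡ 1 (mod 9): 136·t ≡ 1 − 114 = -113 (mod 9).
    Reduce coefficients mod 9: 1·t ≡ 4 (mod 9).
    So t ≡ 4 (mod 9).
    Then x = 114 + 136·4 = 658, valid modulo lcm(136, 9) = 1224: x ≡ 658 (mod 1224).
  Combine with x ≡ 4 (mod 11); new modulus lcm = 13464.
    Write x = 658 + 1224·t and substitute into x ≡ 4 (mod 11): 1224·t ≡ 4 − 658 = -654 (mod 11).
    Reduce coefficients mod 11: 3·t ≡ 6 (mod 11).
    The inverse of 3 mod 11 is 4 (since 3·4 = 12 = 1·11 + 1), so t ≡ 4·6 = 24 ≡ 2 (mod 11).
    Then x = 658 + 1224·2 = 3106, valid modulo lcm(1224, 11) = 13464: x ≡ 3106 (mod 13464).
Verify against each original: 3106 mod 8 = 2, 3106 mod 17 = 12, 3106 mod 9 = 1, 3106 mod 11 = 4.

x ≡ 3106 (mod 13464).


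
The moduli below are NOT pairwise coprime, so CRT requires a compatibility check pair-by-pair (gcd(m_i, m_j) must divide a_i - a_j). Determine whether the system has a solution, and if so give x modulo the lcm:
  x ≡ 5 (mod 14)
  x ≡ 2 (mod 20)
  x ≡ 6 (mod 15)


Moduli 14, 20, 15 are not pairwise coprime, so CRT works modulo lcm(m_i) when all pairwise compatibility conditions hold.
Pairwise compatibility: gcd(m_i, m_j) must divide a_i - a_j for every pair.
Merge one congruence at a time:
  Start: x ≡ 5 (mod 14).
  Combine with x ≡ 2 (mod 20): gcd(14, 20) = 2, and 2 - 5 = -3 is NOT divisible by 2.
    ⇒ system is inconsistent (no integer solution).

No solution (the system is inconsistent).


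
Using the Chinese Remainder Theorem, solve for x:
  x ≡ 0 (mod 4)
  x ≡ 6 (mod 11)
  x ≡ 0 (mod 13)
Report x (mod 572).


Moduli 4, 11, 13 are pairwise coprime; by CRT there is a unique solution modulo M = 4 · 11 · 13 = 572.
Solve pairwise, accumulating the modulus:
  Start with x ≡ 0 (mod 4).
  Combine with x ≡ 6 (mod 11): since gcd(4, 11) = 1, we get a unique residue mod 44.
    Write x = 0 + 4·t and substitute into x ≡ 6 (mod 11): 4·t ≡ 6 − 0 = 6 (mod 11).
    The inverse of 4 mod 11 is 3 (since 4·3 = 12 = 1·11 + 1), so t ≡ 3·6 = 18 ≡ 7 (mod 11).
    Then x = 0 + 4·7 = 28, valid modulo lcm(4, 11) = 44: x ≡ 28 (mod 44).
  Combine with x ≡ 0 (mod 13): since gcd(44, 13) = 1, we get a unique residue mod 572.
    Write x = 28 + 44·t and substitute into x ≡ 0 (mod 13): 44·t ≡ 0 − 28 = -28 (mod 13).
    Reduce coefficients mod 13: 5·t ≡ 11 (mod 13).
    The inverse of 5 mod 13 is 8 (since 5·8 = 40 = 3·13 + 1), so t ≡ 8·11 = 88 ≡ 10 (mod 13).
    Then x = 28 + 44·10 = 468, valid modulo lcm(44, 13) = 572: x ≡ 468 (mod 572).
Verify: 468 mod 4 = 0 ✓, 468 mod 11 = 6 ✓, 468 mod 13 = 0 ✓.

x ≡ 468 (mod 572).


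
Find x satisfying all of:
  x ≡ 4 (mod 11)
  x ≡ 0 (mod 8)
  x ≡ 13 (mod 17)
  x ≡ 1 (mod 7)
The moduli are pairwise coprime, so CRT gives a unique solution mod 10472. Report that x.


Product of moduli M = 11 · 8 · 17 · 7 = 10472.
Merge one congruence at a time:
  Start: x ≡ 4 (mod 11).
  Combine with x ≡ 0 (mod 8); new modulus lcm = 88.
    Write x = 4 + 11·t and substitute into x ≡ 0 (mod 8): 11·t ≡ 0 − 4 = -4 (mod 8).
    Reduce coefficients mod 8: 3·t ≡ 4 (mod 8).
    The inverse of 3 mod 8 is 3 (since 3·3 = 9 = 1·8 + 1), so t ≡ 3·4 = 12 ≡ 4 (mod 8).
    Then x = 4 + 11·4 = 48, valid modulo lcm(11, 8) = 88: x ≡ 48 (mod 88).
  Combine with x ≡ 13 (mod 17); new modulus lcm = 1496.
    Write x = 48 + 88·t and substitute into x ≡ 13 (mod 17): 88·t ≡ 13 − 48 = -35 (mod 17).
    Reduce coefficients mod 17: 3·t ≡ 16 (mod 17).
    The inverse of 3 mod 17 is 6 (since 3·6 = 18 = 1·17 + 1), so t ≡ 6·16 = 96 ≡ 11 (mod 17).
    Then x = 48 + 88·11 = 1016, valid modulo lcm(88, 17) = 1496: x ≡ 1016 (mod 1496).
  Combine with x ≡ 1 (mod 7); new modulus lcm = 10472.
    Write x = 1016 + 1496·t and substitute into x ≡ 1 (mod 7): 1496·t ≡ 1 − 1016 = -1015 (mod 7).
    Reduce coefficients mod 7: 5·t ≡ 0 (mod 7).
    The inverse of 5 mod 7 is 3 (since 5·3 = 15 = 2·7 + 1), so t ≡ 3·0 = 0 ≡ 0 (mod 7).
    Then x = 1016 + 1496·0 = 1016, valid modulo lcm(1496, 7) = 10472: x ≡ 1016 (mod 10472).
Verify against each original: 1016 mod 11 = 4, 1016 mod 8 = 0, 1016 mod 17 = 13, 1016 mod 7 = 1.

x ≡ 1016 (mod 10472).


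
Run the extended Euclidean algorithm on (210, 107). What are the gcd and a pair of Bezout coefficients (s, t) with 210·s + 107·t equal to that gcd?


Euclidean algorithm on (210, 107) — divide until remainder is 0:
  210 = 1 · 107 + 103
  107 = 1 · 103 + 4
  103 = 25 · 4 + 3
  4 = 1 · 3 + 1
  3 = 3 · 1 + 0
gcd(210, 107) = 1.
Track Bezout coefficients alongside the remainders: start with r₀ = 210 = a·1 + b·0 (s = 1, t = 0) and r₁ = 107 = a·0 + b·1 (s = 0, t = 1); each new remainder r_{k+1} = r_{k-1} − q_k·r_k inherits s_{k+1} = s_{k-1} − q_k·s_k, t_{k+1} = t_{k-1} − q_k·t_k, so r_k = a·s_k + b·t_k at every step:
  q = 1: r = 103, s = 1 − 1·0 = 1, t = 0 − 1·1 = -1  (check: 210·1 + 107·(-1) = 103)
  q = 1: r = 4, s = 0 − 1·1 = -1, t = 1 − 1·(-1) = 2  (check: 210·(-1) + 107·2 = 4)
  q = 25: r = 3, s = 1 − 25·(-1) = 26, t = -1 − 25·2 = -51  (check: 210·26 + 107·(-51) = 3)
  q = 1: r = 1, s = -1 − 1·26 = -27, t = 2 − 1·(-51) = 53  (check: 210·(-27) + 107·53 = 1)
The row with r = 1 (the gcd) gives the Bezout coefficients s = -27, t = 53.
Result: 210 · (-27) + 107 · (53) = 1.

gcd(210, 107) = 1; s = -27, t = 53 (check: 210·(-27) + 107·53 = 1).


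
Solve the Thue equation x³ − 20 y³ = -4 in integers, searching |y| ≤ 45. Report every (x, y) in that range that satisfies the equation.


The equation is x³ - 20y³ = -4. For fixed y, x³ = 20·y³ − 4, so a solution requires the RHS to be a perfect cube.
Strategy: iterate y from -45 to 45, compute RHS = 20·y³ − 4, and check whether it is a (positive or negative) perfect cube.
Check small values of y:
  y = 0: RHS = -4 is not a perfect cube.
  y = 1: RHS = 16 is not a perfect cube.
  y = -1: RHS = -24 is not a perfect cube.
  y = 2: RHS = 156 is not a perfect cube.
  y = -2: RHS = -164 is not a perfect cube.
  y = 3: RHS = 536 is not a perfect cube.
  y = -3: RHS = -544 is not a perfect cube.
Continuing the search up to |y| = 45 finds no solutions either.
No (x, y) in the scanned range satisfies the equation.

No integer solutions with |y| ≤ 45.


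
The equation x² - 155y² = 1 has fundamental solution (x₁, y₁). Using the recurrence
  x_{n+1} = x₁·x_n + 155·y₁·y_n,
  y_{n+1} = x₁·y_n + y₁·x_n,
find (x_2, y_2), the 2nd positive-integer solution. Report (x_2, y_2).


Step 1: Find the fundamental solution (x₁, y₁) of x² - 155y² = 1.
  Expand √155 as a continued fraction. a₀ = ⌊√155⌋ = 12; iterate m_{k+1} = d_k·a_k − m_k, d_{k+1} = (155 − m_{k+1}²)/d_k, a_{k+1} = ⌊(a₀ + m_{k+1})/d_{k+1}⌋ (starting m₀ = 0, d₀ = 1), with convergents p_k = a_k·p_{k-1} + p_{k-2}, q_k = a_k·q_{k-1} + q_{k-2} (p₋₁ = 1, q₋₁ = 0):
  k = 0: a₀ = 12; p₀/q₀ = 12/1; p₀² − 155·q₀² = 144 − 155 = -11.
  k = 1: m = 12, d = 11, a = ⌊(12 + 12)/11⌋ = 2; p/q = (2·12 + 1)/(2·1 + 0) = 25/2; p² − 155·q² = 625 − 620 = 5.
  k = 2: m = 10, d = 5, a = ⌊(12 + 10)/5⌋ = 4; p/q = (4·25 + 12)/(4·2 + 1) = 112/9; p² − 155·q² = 12544 − 12555 = -11.
  k = 3: m = 10, d = 11, a = ⌊(12 + 10)/11⌋ = 2; p/q = (2·112 + 25)/(2·9 + 2) = 249/20; p² − 155·q² = 62001 − 62000 = 1.
  The first convergent with p² − 155·q² = 1 gives the fundamental solution (x₁, y₁) = (249, 20).
Step 2: Apply the recurrence (x_{n+1}, y_{n+1}) = (x₁x_n + 155y₁y_n, x₁y_n + y₁x_n) repeatedly.
  From (x_1, y_1) = (249, 20): x_2 = 249·249 + 155·20·20 = 124001; y_2 = 249·20 + 20·249 = 9960.
Step 3: Verify x_2² - 155·y_2² = 15376248001 - 15376248000 = 1 (should be 1). ✓

(x_1, y_1) = (249, 20); (x_2, y_2) = (124001, 9960).


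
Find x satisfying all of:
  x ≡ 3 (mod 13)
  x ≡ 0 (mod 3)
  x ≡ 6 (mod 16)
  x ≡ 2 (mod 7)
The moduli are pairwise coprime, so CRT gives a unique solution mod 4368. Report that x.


Product of moduli M = 13 · 3 · 16 · 7 = 4368.
Merge one congruence at a time:
  Start: x ≡ 3 (mod 13).
  Combine with x ≡ 0 (mod 3); new modulus lcm = 39.
    Write x = 3 + 13·t and substitute into x ≡ 0 (mod 3): 13·t ≡ 0 − 3 = -3 (mod 3).
    Reduce coefficients mod 3: 1·t ≡ 0 (mod 3).
    So t ≡ 0 (mod 3).
    Then x = 3 + 13·0 = 3, valid modulo lcm(13, 3) = 39: x ≡ 3 (mod 39).
  Combine with x ≡ 6 (mod 16); new modulus lcm = 624.
    Write x = 3 + 39·t and substitute into x ≡ 6 (mod 16): 39·t ≡ 6 − 3 = 3 (mod 16).
    Reduce coefficients mod 16: 7·t ≡ 3 (mod 16).
    The inverse of 7 mod 16 is 7 (since 7·7 = 49 = 3·16 + 1), so t ≡ 7·3 = 21 ≡ 5 (mod 16).
    Then x = 3 + 39·5 = 198, valid modulo lcm(39, 16) = 624: x ≡ 198 (mod 624).
  Combine with x ≡ 2 (mod 7); new modulus lcm = 4368.
    Write x = 198 + 624·t and substitute into x ≡ 2 (mod 7): 624·t ≡ 2 − 198 = -196 (mod 7).
    Reduce coefficients mod 7: 1·t ≡ 0 (mod 7).
    So t ≡ 0 (mod 7).
    Then x = 198 + 624·0 = 198, valid modulo lcm(624, 7) = 4368: x ≡ 198 (mod 4368).
Verify against each original: 198 mod 13 = 3, 198 mod 3 = 0, 198 mod 16 = 6, 198 mod 7 = 2.

x ≡ 198 (mod 4368).


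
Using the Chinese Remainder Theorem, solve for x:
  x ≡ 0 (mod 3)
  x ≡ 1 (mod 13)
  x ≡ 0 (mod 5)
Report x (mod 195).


Moduli 3, 13, 5 are pairwise coprime; by CRT there is a unique solution modulo M = 3 · 13 · 5 = 195.
Solve pairwise, accumulating the modulus:
  Start with x ≡ 0 (mod 3).
  Combine with x ≡ 1 (mod 13): since gcd(3, 13) = 1, we get a unique residue mod 39.
    Write x = 0 + 3·t and substitute into x ≡ 1 (mod 13): 3·t ≡ 1 − 0 = 1 (mod 13).
    The inverse of 3 mod 13 is 9 (since 3·9 = 27 = 2·13 + 1), so t ≡ 9·1 = 9 ≡ 9 (mod 13).
    Then x = 0 + 3·9 = 27, valid modulo lcm(3, 13) = 39: x ≡ 27 (mod 39).
  Combine with x ≡ 0 (mod 5): since gcd(39, 5) = 1, we get a unique residue mod 195.
    Write x = 27 + 39·t and substitute into x ≡ 0 (mod 5): 39·t ≡ 0 − 27 = -27 (mod 5).
    Reduce coefficients mod 5: 4·t ≡ 3 (mod 5).
    The inverse of 4 mod 5 is 4 (since 4·4 = 16 = 3·5 + 1), so t ≡ 4·3 = 12 ≡ 2 (mod 5).
    Then x = 27 + 39·2 = 105, valid modulo lcm(39, 5) = 195: x ≡ 105 (mod 195).
Verify: 105 mod 3 = 0 ✓, 105 mod 13 = 1 ✓, 105 mod 5 = 0 ✓.

x ≡ 105 (mod 195).


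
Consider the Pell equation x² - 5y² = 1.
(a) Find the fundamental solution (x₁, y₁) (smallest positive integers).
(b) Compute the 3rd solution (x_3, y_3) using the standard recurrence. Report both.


Step 1: Find the fundamental solution (x₁, y₁) of x² - 5y² = 1.
  Expand √5 as a continued fraction. a₀ = ⌊√5⌋ = 2; iterate m_{k+1} = d_k·a_k − m_k, d_{k+1} = (5 − m_{k+1}²)/d_k, a_{k+1} = ⌊(a₀ + m_{k+1})/d_{k+1}⌋ (starting m₀ = 0, d₀ = 1), with convergents p_k = a_k·p_{k-1} + p_{k-2}, q_k = a_k·q_{k-1} + q_{k-2} (p₋₁ = 1, q₋₁ = 0):
  k = 0: a₀ = 2; p₀/q₀ = 2/1; p₀² − 5·q₀² = 4 − 5 = -1.
  k = 1: m = 2, d = 1, a = ⌊(2 + 2)/1⌋ = 4; p/q = (4·2 + 1)/(4·1 + 0) = 9/4; p² − 5·q² = 81 − 80 = 1.
  The first convergent with p² − 5·q² = 1 gives the fundamental solution (x₁, y₁) = (9, 4).
Step 2: Apply the recurrence (x_{n+1}, y_{n+1}) = (x₁x_n + 5y₁y_n, x₁y_n + y₁x_n) repeatedly.
  From (x_1, y_1) = (9, 4): x_2 = 9·9 + 5·4·4 = 161; y_2 = 9·4 + 4·9 = 72.
  From (x_2, y_2) = (161, 72): x_3 = 9·161 + 5·4·72 = 2889; y_3 = 9·72 + 4·161 = 1292.
Step 3: Verify x_3² - 5·y_3² = 8346321 - 8346320 = 1 (should be 1). ✓

(x_1, y_1) = (9, 4); (x_3, y_3) = (2889, 1292).


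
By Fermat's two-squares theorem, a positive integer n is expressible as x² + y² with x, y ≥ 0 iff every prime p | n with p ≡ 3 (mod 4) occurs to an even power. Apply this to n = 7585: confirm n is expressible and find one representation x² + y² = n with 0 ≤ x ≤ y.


Step 1: Factor n = 7585 = 5 · 37 · 41.
Step 2: Check the mod-4 condition on each prime factor: 5 ≡ 1 (mod 4), exponent 1; 37 ≡ 1 (mod 4), exponent 1; 41 ≡ 1 (mod 4), exponent 1.
All primes ≡ 3 (mod 4) appear to even exponent (or don't appear), so by the two-squares theorem n IS expressible as a sum of two squares.
Step 3: Build a representation. Here n = 5 · 37 · 41 is a product of primes ≡ 1 (mod 4). Each prime p ≡ 1 (mod 4) is itself a sum of two squares; find a² by testing p − a² for a perfect square:
  5: 5 − 1² = 4 = 2² ⇒ 5 = 1² + 2².
  37: 37 − 1² = 36 = 6² ⇒ 37 = 1² + 6².
  41: 41 − 1² = 40, 41 − 2² = 37, 41 − 3² = 32, 41 − 4² = 25 = 5² ⇒ 41 = 4² + 5².
  Combine using the Brahmagupta–Fibonacci identity (a² + b²)(c² + d²) = (ac − bd)² + (ad + bc)² = (ac + bd)² + (ad − bc)²:
  5 · 37 = 185: from (1² + 2²)(1² + 6²), take (1·1 − 2·6, 1·6 + 2·1) = (1 − 12, 6 + 2) = (-11, 8); dropping signs (only squares matter) gives (11, 8); check 11² + 8² = 121 + 64 = 185 ✓.
  185 · 41 = 7585: from (11² + 8²)(4² + 5²), take (11·4 − 8·5, 11·5 + 8·4) = (44 − 40, 55 + 32) = (4, 87); check 4² + 87² = 16 + 7569 = 7585 ✓.
Step 4: Order so x ≤ y and verify: 4² + 87² = 16 + 7569 = 7585 = n. ✓

n = 7585 = 4² + 87² (one valid representation with x ≤ y).


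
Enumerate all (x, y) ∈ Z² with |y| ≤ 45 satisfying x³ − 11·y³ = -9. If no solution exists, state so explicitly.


The equation is x³ - 11y³ = -9. For fixed y, x³ = 11·y³ − 9, so a solution requires the RHS to be a perfect cube.
Strategy: iterate y from -45 to 45, compute RHS = 11·y³ − 9, and check whether it is a (positive or negative) perfect cube.
Check small values of y:
  y = 0: RHS = -9 is not a perfect cube.
  y = 1: RHS = 2 is not a perfect cube.
  y = -1: RHS = -20 is not a perfect cube.
  y = 2: RHS = 79 is not a perfect cube.
  y = -2: RHS = -97 is not a perfect cube.
  y = 3: RHS = 288 is not a perfect cube.
  y = -3: RHS = -306 is not a perfect cube.
Continuing the search up to |y| = 45 finds no solutions either.
No (x, y) in the scanned range satisfies the equation.

No integer solutions with |y| ≤ 45.


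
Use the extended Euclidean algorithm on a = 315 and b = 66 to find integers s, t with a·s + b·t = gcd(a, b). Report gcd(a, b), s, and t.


Euclidean algorithm on (315, 66) — divide until remainder is 0:
  315 = 4 · 66 + 51
  66 = 1 · 51 + 15
  51 = 3 · 15 + 6
  15 = 2 · 6 + 3
  6 = 2 · 3 + 0
gcd(315, 66) = 3.
Track Bezout coefficients alongside the remainders: start with r₀ = 315 = a·1 + b·0 (s = 1, t = 0) and r₁ = 66 = a·0 + b·1 (s = 0, t = 1); each new remainder r_{k+1} = r_{k-1} − q_k·r_k inherits s_{k+1} = s_{k-1} − q_k·s_k, t_{k+1} = t_{k-1} − q_k·t_k, so r_k = a·s_k + b·t_k at every step:
  q = 4: r = 51, s = 1 − 4·0 = 1, t = 0 − 4·1 = -4  (check: 315·1 + 66·(-4) = 51)
  q = 1: r = 15, s = 0 − 1·1 = -1, t = 1 − 1·(-4) = 5  (check: 315·(-1) + 66·5 = 15)
  q = 3: r = 6, s = 1 − 3·(-1) = 4, t = -4 − 3·5 = -19  (check: 315·4 + 66·(-19) = 6)
  q = 2: r = 3, s = -1 − 2·4 = -9, t = 5 − 2·(-19) = 43  (check: 315·(-9) + 66·43 = 3)
The row with r = 3 (the gcd) gives the Bezout coefficients s = -9, t = 43.
Result: 315 · (-9) + 66 · (43) = 3.

gcd(315, 66) = 3; s = -9, t = 43 (check: 315·(-9) + 66·43 = 3).


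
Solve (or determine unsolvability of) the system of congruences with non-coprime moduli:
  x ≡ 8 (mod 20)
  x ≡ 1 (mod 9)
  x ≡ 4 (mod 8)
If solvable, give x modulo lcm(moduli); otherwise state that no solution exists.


Moduli 20, 9, 8 are not pairwise coprime, so CRT works modulo lcm(m_i) when all pairwise compatibility conditions hold.
Pairwise compatibility: gcd(m_i, m_j) must divide a_i - a_j for every pair.
Merge one congruence at a time:
  Start: x ≡ 8 (mod 20).
  Combine with x ≡ 1 (mod 9): gcd(20, 9) = 1; 1 - 8 = -7, which IS divisible by 1, so compatible.
    Write x = 8 + 20·t and substitute into x ≡ 1 (mod 9): 20·t ≡ 1 − 8 = -7 (mod 9).
    Reduce coefficients mod 9: 2·t ≡ 2 (mod 9).
    The inverse of 2 mod 9 is 5 (since 2·5 = 10 = 1·9 + 1), so t ≡ 5·2 = 10 ≡ 1 (mod 9).
    Then x = 8 + 20·1 = 28, valid modulo lcm(20, 9) = 180: x ≡ 28 (mod 180).
  Combine with x ≡ 4 (mod 8): gcd(180, 8) = 4; 4 - 28 = -24, which IS divisible by 4, so compatible.
    Write x = 28 + 180·t and substitute into x ≡ 4 (mod 8): 180·t ≡ 4 − 28 = -24 (mod 8).
    Divide the congruence (and modulus) by g = 4: 45·t ≡ -6 (mod 2).
    Reduce coefficients mod 2: 1·t ≡ 0 (mod 2).
    So t ≡ 0 (mod 2).
    Then x = 28 + 180·0 = 28, valid modulo lcm(180, 8) = 360: x ≡ 28 (mod 360).
Verify: 28 mod 20 = 8, 28 mod 9 = 1, 28 mod 8 = 4.

x ≡ 28 (mod 360).


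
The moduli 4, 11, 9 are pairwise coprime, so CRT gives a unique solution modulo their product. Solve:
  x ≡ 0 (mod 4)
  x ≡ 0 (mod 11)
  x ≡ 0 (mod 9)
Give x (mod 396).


Moduli 4, 11, 9 are pairwise coprime; by CRT there is a unique solution modulo M = 4 · 11 · 9 = 396.
Solve pairwise, accumulating the modulus:
  Start with x ≡ 0 (mod 4).
  Combine with x ≡ 0 (mod 11): since gcd(4, 11) = 1, we get a unique residue mod 44.
    Write x = 0 + 4·t and substitute into x ≡ 0 (mod 11): 4·t ≡ 0 − 0 = 0 (mod 11).
    The inverse of 4 mod 11 is 3 (since 4·3 = 12 = 1·11 + 1), so t ≡ 3·0 = 0 ≡ 0 (mod 11).
    Then x = 0 + 4·0 = 0, valid modulo lcm(4, 11) = 44: x ≡ 0 (mod 44).
  Combine with x ≡ 0 (mod 9): since gcd(44, 9) = 1, we get a unique residue mod 396.
    Write x = 0 + 44·t and substitute into x ≡ 0 (mod 9): 44·t ≡ 0 − 0 = 0 (mod 9).
    Reduce coefficients mod 9: 8·t ≡ 0 (mod 9).
    The inverse of 8 mod 9 is 8 (since 8·8 = 64 = 7·9 + 1), so t ≡ 8·0 = 0 ≡ 0 (mod 9).
    Then x = 0 + 44·0 = 0, valid modulo lcm(44, 9) = 396: x ≡ 0 (mod 396).
Verify: 0 mod 4 = 0 ✓, 0 mod 11 = 0 ✓, 0 mod 9 = 0 ✓.

x ≡ 0 (mod 396).


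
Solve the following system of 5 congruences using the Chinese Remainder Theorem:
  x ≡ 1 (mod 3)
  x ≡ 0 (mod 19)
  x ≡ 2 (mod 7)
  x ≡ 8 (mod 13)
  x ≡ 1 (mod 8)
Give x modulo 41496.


Product of moduli M = 3 · 19 · 7 · 13 · 8 = 41496.
Merge one congruence at a time:
  Start: x ≡ 1 (mod 3).
  Combine with x ≡ 0 (mod 19); new modulus lcm = 57.
    Write x = 1 + 3·t and substitute into x ≡ 0 (mod 19): 3·t ≡ 0 − 1 = -1 (mod 19).
    Reduce coefficients mod 19: 3·t ≡ 18 (mod 19).
    The inverse of 3 mod 19 is 13 (since 3·13 = 39 = 2·19 + 1), so t ≡ 13·18 = 234 ≡ 6 (mod 19).
    Then x = 1 + 3·6 = 19, valid modulo lcm(3, 19) = 57: x ≡ 19 (mod 57).
  Combine with x ≡ 2 (mod 7); new modulus lcm = 399.
    Write x = 19 + 57·t and substitute into x ≡ 2 (mod 7): 57·t ≡ 2 − 19 = -17 (mod 7).
    Reduce coefficients mod 7: 1·t ≡ 4 (mod 7).
    So t ≡ 4 (mod 7).
    Then x = 19 + 57·4 = 247, valid modulo lcm(57, 7) = 399: x ≡ 247 (mod 399).
  Combine with x ≡ 8 (mod 13); new modulus lcm = 5187.
    Write x = 247 + 399·t and substitute into x ≡ 8 (mod 13): 399·t ≡ 8 − 247 = -239 (mod 13).
    Reduce coefficients mod 13: 9·t ≡ 8 (mod 13).
    The inverse of 9 mod 13 is 3 (since 9·3 = 27 = 2·13 + 1), so t ≡ 3·8 = 24 ≡ 11 (mod 13).
    Then x = 247 + 399·11 = 4636, valid modulo lcm(399, 13) = 5187: x ≡ 4636 (mod 5187).
  Combine with x ≡ 1 (mod 8); new modulus lcm = 41496.
    Write x = 4636 + 5187·t and substitute into x ≡ 1 (mod 8): 5187·t ≡ 1 − 4636 = -4635 (mod 8).
    Reduce coefficients mod 8: 3·t ≡ 5 (mod 8).
    The inverse of 3 mod 8 is 3 (since 3·3 = 9 = 1·8 + 1), so t ≡ 3·5 = 15 ≡ 7 (mod 8).
    Then x = 4636 + 5187·7 = 40945, valid modulo lcm(5187, 8) = 41496: x ≡ 40945 (mod 41496).
Verify against each original: 40945 mod 3 = 1, 40945 mod 19 = 0, 40945 mod 7 = 2, 40945 mod 13 = 8, 40945 mod 8 = 1.

x ≡ 40945 (mod 41496).


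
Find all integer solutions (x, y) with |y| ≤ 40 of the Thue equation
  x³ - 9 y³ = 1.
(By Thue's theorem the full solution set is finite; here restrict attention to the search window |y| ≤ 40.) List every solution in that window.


The equation is x³ - 9y³ = 1. For fixed y, x³ = 9·y³ + 1, so a solution requires the RHS to be a perfect cube.
Strategy: iterate y from -40 to 40, compute RHS = 9·y³ + 1, and check whether it is a (positive or negative) perfect cube.
Check small values of y:
  y = 0: RHS = 1 = (1)³ ⇒ x = 1 works.
  y = 1: RHS = 10 is not a perfect cube.
  y = -1: RHS = -8 = (-2)³ ⇒ x = -2 works.
  y = 2: RHS = 73 is not a perfect cube.
  y = -2: RHS = -71 is not a perfect cube.
  y = 3: RHS = 244 is not a perfect cube.
  y = -3: RHS = -242 is not a perfect cube.
Continuing the search up to |y| = 40 finds no further solutions beyond those listed.
Collected solutions: (1, 0), (-2, -1).

Solutions (with |y| ≤ 40): (1, 0), (-2, -1).


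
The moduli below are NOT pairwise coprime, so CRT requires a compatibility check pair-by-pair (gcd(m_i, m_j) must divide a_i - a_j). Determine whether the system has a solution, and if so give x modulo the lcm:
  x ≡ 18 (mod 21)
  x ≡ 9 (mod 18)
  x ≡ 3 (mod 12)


Moduli 21, 18, 12 are not pairwise coprime, so CRT works modulo lcm(m_i) when all pairwise compatibility conditions hold.
Pairwise compatibility: gcd(m_i, m_j) must divide a_i - a_j for every pair.
Merge one congruence at a time:
  Start: x ≡ 18 (mod 21).
  Combine with x ≡ 9 (mod 18): gcd(21, 18) = 3; 9 - 18 = -9, which IS divisible by 3, so compatible.
    Write x = 18 + 21·t and substitute into x ≡ 9 (mod 18): 21·t ≡ 9 − 18 = -9 (mod 18).
    Divide the congruence (and modulus) by g = 3: 7·t ≡ -3 (mod 6).
    Reduce coefficients mod 6: 1·t ≡ 3 (mod 6).
    So t ≡ 3 (mod 6).
    Then x = 18 + 21·3 = 81, valid modulo lcm(21, 18) = 126: x ≡ 81 (mod 126).
  Combine with x ≡ 3 (mod 12): gcd(126, 12) = 6; 3 - 81 = -78, which IS divisible by 6, so compatible.
    Write x = 81 + 126·t and substitute into x ≡ 3 (mod 12): 126·t ≡ 3 − 81 = -78 (mod 12).
    Divide the congruence (and modulus) by g = 6: 21·t ≡ -13 (mod 2).
    Reduce coefficients mod 2: 1·t ≡ 1 (mod 2).
    So t ≡ 1 (mod 2).
    Then x = 81 + 126·1 = 207, valid modulo lcm(126, 12) = 252: x ≡ 207 (mod 252).
Verify: 207 mod 21 = 18, 207 mod 18 = 9, 207 mod 12 = 3.

x ≡ 207 (mod 252).


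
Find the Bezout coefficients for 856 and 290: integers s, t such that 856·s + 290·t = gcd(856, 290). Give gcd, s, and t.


Euclidean algorithm on (856, 290) — divide until remainder is 0:
  856 = 2 · 290 + 276
  290 = 1 · 276 + 14
  276 = 19 · 14 + 10
  14 = 1 · 10 + 4
  10 = 2 · 4 + 2
  4 = 2 · 2 + 0
gcd(856, 290) = 2.
Track Bezout coefficients alongside the remainders: start with r₀ = 856 = a·1 + b·0 (s = 1, t = 0) and r₁ = 290 = a·0 + b·1 (s = 0, t = 1); each new remainder r_{k+1} = r_{k-1} − q_k·r_k inherits s_{k+1} = s_{k-1} − q_k·s_k, t_{k+1} = t_{k-1} − q_k·t_k, so r_k = a·s_k + b·t_k at every step:
  q = 2: r = 276, s = 1 − 2·0 = 1, t = 0 − 2·1 = -2  (check: 856·1 + 290·(-2) = 276)
  q = 1: r = 14, s = 0 − 1·1 = -1, t = 1 − 1·(-2) = 3  (check: 856·(-1) + 290·3 = 14)
  q = 19: r = 10, s = 1 − 19·(-1) = 20, t = -2 − 19·3 = -59  (check: 856·20 + 290·(-59) = 10)
  q = 1: r = 4, s = -1 − 1·20 = -21, t = 3 − 1·(-59) = 62  (check: 856·(-21) + 290·62 = 4)
  q = 2: r = 2, s = 20 − 2·(-21) = 62, t = -59 − 2·62 = -183  (check: 856·62 + 290·(-183) = 2)
The row with r = 2 (the gcd) gives the Bezout coefficients s = 62, t = -183.
Result: 856 · (62) + 290 · (-183) = 2.

gcd(856, 290) = 2; s = 62, t = -183 (check: 856·62 + 290·(-183) = 2).


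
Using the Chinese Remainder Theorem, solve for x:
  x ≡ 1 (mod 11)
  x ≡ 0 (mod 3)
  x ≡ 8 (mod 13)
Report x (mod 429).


Moduli 11, 3, 13 are pairwise coprime; by CRT there is a unique solution modulo M = 11 · 3 · 13 = 429.
Solve pairwise, accumulating the modulus:
  Start with x ≡ 1 (mod 11).
  Combine with x ≡ 0 (mod 3): since gcd(11, 3) = 1, we get a unique residue mod 33.
    Write x = 1 + 11·t and substitute into x ≡ 0 (mod 3): 11·t ≡ 0 − 1 = -1 (mod 3).
    Reduce coefficients mod 3: 2·t ≡ 2 (mod 3).
    The inverse of 2 mod 3 is 2 (since 2·2 = 4 = 1·3 + 1), so t ≡ 2·2 = 4 ≡ 1 (mod 3).
    Then x = 1 + 11·1 = 12, valid modulo lcm(11, 3) = 33: x ≡ 12 (mod 33).
  Combine with x ≡ 8 (mod 13): since gcd(33, 13) = 1, we get a unique residue mod 429.
    Write x = 12 + 33·t and substitute into x ≡ 8 (mod 13): 33·t ≡ 8 − 12 = -4 (mod 13).
    Reduce coefficients mod 13: 7·t ≡ 9 (mod 13).
    The inverse of 7 mod 13 is 2 (since 7·2 = 14 = 1·13 + 1), so t ≡ 2·9 = 18 ≡ 5 (mod 13).
    Then x = 12 + 33·5 = 177, valid modulo lcm(33, 13) = 429: x ≡ 177 (mod 429).
Verify: 177 mod 11 = 1 ✓, 177 mod 3 = 0 ✓, 177 mod 13 = 8 ✓.

x ≡ 177 (mod 429).


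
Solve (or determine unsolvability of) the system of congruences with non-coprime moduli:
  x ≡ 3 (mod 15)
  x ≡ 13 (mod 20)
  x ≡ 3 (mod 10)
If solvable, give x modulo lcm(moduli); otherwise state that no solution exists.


Moduli 15, 20, 10 are not pairwise coprime, so CRT works modulo lcm(m_i) when all pairwise compatibility conditions hold.
Pairwise compatibility: gcd(m_i, m_j) must divide a_i - a_j for every pair.
Merge one congruence at a time:
  Start: x ≡ 3 (mod 15).
  Combine with x ≡ 13 (mod 20): gcd(15, 20) = 5; 13 - 3 = 10, which IS divisible by 5, so compatible.
    Write x = 3 + 15·t and substitute into x ≡ 13 (mod 20): 15·t ≡ 13 − 3 = 10 (mod 20).
    Divide the congruence (and modulus) by g = 5: 3·t ≡ 2 (mod 4).
    The inverse of 3 mod 4 is 3 (since 3·3 = 9 = 2·4 + 1), so t ≡ 3·2 = 6 ≡ 2 (mod 4).
    Then x = 3 + 15·2 = 33, valid modulo lcm(15, 20) = 60: x ≡ 33 (mod 60).
  Combine with x ≡ 3 (mod 10): gcd(60, 10) = 10; 3 - 33 = -30, which IS divisible by 10, so compatible.
    Write x = 33 + 60·t and substitute into x ≡ 3 (mod 10): 60·t ≡ 3 − 33 = -30 (mod 10).
    Divide the congruence (and modulus) by g = 10: 6·t ≡ -3 (mod 1).
    Modulo 1 every t works; take t = 0.
    Then x = 33 + 60·0 = 33, valid modulo lcm(60, 10) = 60: x ≡ 33 (mod 60).
Verify: 33 mod 15 = 3, 33 mod 20 = 13, 33 mod 10 = 3.

x ≡ 33 (mod 60).


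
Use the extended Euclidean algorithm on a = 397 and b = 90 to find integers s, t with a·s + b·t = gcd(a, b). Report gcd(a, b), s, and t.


Euclidean algorithm on (397, 90) — divide until remainder is 0:
  397 = 4 · 90 + 37
  90 = 2 · 37 + 16
  37 = 2 · 16 + 5
  16 = 3 · 5 + 1
  5 = 5 · 1 + 0
gcd(397, 90) = 1.
Track Bezout coefficients alongside the remainders: start with r₀ = 397 = a·1 + b·0 (s = 1, t = 0) and r₁ = 90 = a·0 + b·1 (s = 0, t = 1); each new remainder r_{k+1} = r_{k-1} − q_k·r_k inherits s_{k+1} = s_{k-1} − q_k·s_k, t_{k+1} = t_{k-1} − q_k·t_k, so r_k = a·s_k + b·t_k at every step:
  q = 4: r = 37, s = 1 − 4·0 = 1, t = 0 − 4·1 = -4  (check: 397·1 + 90·(-4) = 37)
  q = 2: r = 16, s = 0 − 2·1 = -2, t = 1 − 2·(-4) = 9  (check: 397·(-2) + 90·9 = 16)
  q = 2: r = 5, s = 1 − 2·(-2) = 5, t = -4 − 2·9 = -22  (check: 397·5 + 90·(-22) = 5)
  q = 3: r = 1, s = -2 − 3·5 = -17, t = 9 − 3·(-22) = 75  (check: 397·(-17) + 90·75 = 1)
The row with r = 1 (the gcd) gives the Bezout coefficients s = -17, t = 75.
Result: 397 · (-17) + 90 · (75) = 1.

gcd(397, 90) = 1; s = -17, t = 75 (check: 397·(-17) + 90·75 = 1).


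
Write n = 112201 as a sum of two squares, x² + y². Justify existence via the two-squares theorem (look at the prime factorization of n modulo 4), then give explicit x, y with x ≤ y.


Step 1: Factor n = 112201 = 29 · 53 · 73.
Step 2: Check the mod-4 condition on each prime factor: 29 ≡ 1 (mod 4), exponent 1; 53 ≡ 1 (mod 4), exponent 1; 73 ≡ 1 (mod 4), exponent 1.
All primes ≡ 3 (mod 4) appear to even exponent (or don't appear), so by the two-squares theorem n IS expressible as a sum of two squares.
Step 3: Build a representation. Here n = 29 · 53 · 73 is a product of primes ≡ 1 (mod 4). Each prime p ≡ 1 (mod 4) is itself a sum of two squares; find a² by testing p − a² for a perfect square:
  29: 29 − 1² = 28, 29 − 2² = 25 = 5² ⇒ 29 = 2² + 5².
  53: 53 − 1² = 52, 53 − 2² = 49 = 7² ⇒ 53 = 2² + 7².
  73: 73 − 1² = 72, 73 − 2² = 69, 73 − 3² = 64 = 8² ⇒ 73 = 3² + 8².
  Combine using the Brahmagupta–Fibonacci identity (a² + b²)(c² + d²) = (ac − bd)² + (ad + bc)² = (ac + bd)² + (ad − bc)²:
  29 · 53 = 1537: from (2² + 5²)(2² + 7²), take (2·2 − 5·7, 2·7 + 5·2) = (4 − 35, 14 + 10) = (-31, 24); dropping signs (only squares matter) gives (31, 24); check 31² + 24² = 961 + 576 = 1537 ✓.
  1537 · 73 = 112201: from (31² + 24²)(3² + 8²), take (31·3 − 24·8, 31·8 + 24·3) = (93 − 192, 248 + 72) = (-99, 320); dropping signs (only squares matter) gives (99, 320); check 99² + 320² = 9801 + 102400 = 112201 ✓.
Step 4: Order so x ≤ y and verify: 99² + 320² = 9801 + 102400 = 112201 = n. ✓

n = 112201 = 99² + 320² (one valid representation with x ≤ y).


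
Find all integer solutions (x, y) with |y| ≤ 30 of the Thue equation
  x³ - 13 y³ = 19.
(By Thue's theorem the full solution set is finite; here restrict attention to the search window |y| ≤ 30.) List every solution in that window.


The equation is x³ - 13y³ = 19. For fixed y, x³ = 13·y³ + 19, so a solution requires the RHS to be a perfect cube.
Strategy: iterate y from -30 to 30, compute RHS = 13·y³ + 19, and check whether it is a (positive or negative) perfect cube.
Check small values of y:
  y = 0: RHS = 19 is not a perfect cube.
  y = 1: RHS = 32 is not a perfect cube.
  y = -1: RHS = 6 is not a perfect cube.
  y = 2: RHS = 123 is not a perfect cube.
  y = -2: RHS = -85 is not a perfect cube.
  y = 3: RHS = 370 is not a perfect cube.
  y = -3: RHS = -332 is not a perfect cube.
Continuing the search up to |y| = 30 finds no solutions either.
No (x, y) in the scanned range satisfies the equation.

No integer solutions with |y| ≤ 30.


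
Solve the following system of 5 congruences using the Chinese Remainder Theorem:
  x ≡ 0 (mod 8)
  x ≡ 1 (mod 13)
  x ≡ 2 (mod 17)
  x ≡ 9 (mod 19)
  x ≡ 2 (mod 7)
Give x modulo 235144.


Product of moduli M = 8 · 13 · 17 · 19 · 7 = 235144.
Merge one congruence at a time:
  Start: x ≡ 0 (mod 8).
  Combine with x ≡ 1 (mod 13); new modulus lcm = 104.
    Write x = 0 + 8·t and substitute into x ≡ 1 (mod 13): 8·t ≡ 1 − 0 = 1 (mod 13).
    The inverse of 8 mod 13 is 5 (since 8·5 = 40 = 3·13 + 1), so t ≡ 5·1 = 5 ≡ 5 (mod 13).
    Then x = 0 + 8·5 = 40, valid modulo lcm(8, 13) = 104: x ≡ 40 (mod 104).
  Combine with x ≡ 2 (mod 17); new modulus lcm = 1768.
    Write x = 40 + 104·t and substitute into x ≡ 2 (mod 17): 104·t ≡ 2 − 40 = -38 (mod 17).
    Reduce coefficients mod 17: 2·t ≡ 13 (mod 17).
    The inverse of 2 mod 17 is 9 (since 2·9 = 18 = 1·17 + 1), so t ≡ 9·13 = 117 ≡ 15 (mod 17).
    Then x = 40 + 104·15 = 1600, valid modulo lcm(104, 17) = 1768: x ≡ 1600 (mod 1768).
  Combine with x ≡ 9 (mod 19); new modulus lcm = 33592.
    Write x = 1600 + 1768·t and substitute into x ≡ 9 (mod 19): 1768·t ≡ 9 − 1600 = -1591 (mod 19).
    Reduce coefficients mod 19: 1·t ≡ 5 (mod 19).
    So t ≡ 5 (mod 19).
    Then x = 1600 + 1768·5 = 10440, valid modulo lcm(1768, 19) = 33592: x ≡ 10440 (mod 33592).
  Combine with x ≡ 2 (mod 7); new modulus lcm = 235144.
    Write x = 10440 + 33592·t and substitute into x ≡ 2 (mod 7): 33592·t ≡ 2 − 10440 = -10438 (mod 7).
    Reduce coefficients mod 7: 6·t ≡ 6 (mod 7).
    The inverse of 6 mod 7 is 6 (since 6·6 = 36 = 5·7 + 1), so t ≡ 6·6 = 36 ≡ 1 (mod 7).
    Then x = 10440 + 33592·1 = 44032, valid modulo lcm(33592, 7) = 235144: x ≡ 44032 (mod 235144).
Verify against each original: 44032 mod 8 = 0, 44032 mod 13 = 1, 44032 mod 17 = 2, 44032 mod 19 = 9, 44032 mod 7 = 2.

x ≡ 44032 (mod 235144).


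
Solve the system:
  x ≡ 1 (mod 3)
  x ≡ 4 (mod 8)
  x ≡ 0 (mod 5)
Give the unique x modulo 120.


Moduli 3, 8, 5 are pairwise coprime; by CRT there is a unique solution modulo M = 3 · 8 · 5 = 120.
Solve pairwise, accumulating the modulus:
  Start with x ≡ 1 (mod 3).
  Combine with x ≡ 4 (mod 8): since gcd(3, 8) = 1, we get a unique residue mod 24.
    Write x = 1 + 3·t and substitute into x ≡ 4 (mod 8): 3·t ≡ 4 − 1 = 3 (mod 8).
    The inverse of 3 mod 8 is 3 (since 3·3 = 9 = 1·8 + 1), so t ≡ 3·3 = 9 ≡ 1 (mod 8).
    Then x = 1 + 3·1 = 4, valid modulo lcm(3, 8) = 24: x ≡ 4 (mod 24).
  Combine with x ≡ 0 (mod 5): since gcd(24, 5) = 1, we get a unique residue mod 120.
    Write x = 4 + 24·t and substitute into x ≡ 0 (mod 5): 24·t ≡ 0 − 4 = -4 (mod 5).
    Reduce coefficients mod 5: 4·t ≡ 1 (mod 5).
    The inverse of 4 mod 5 is 4 (since 4·4 = 16 = 3·5 + 1), so t ≡ 4·1 = 4 ≡ 4 (mod 5).
    Then x = 4 + 24·4 = 100, valid modulo lcm(24, 5) = 120: x ≡ 100 (mod 120).
Verify: 100 mod 3 = 1 ✓, 100 mod 8 = 4 ✓, 100 mod 5 = 0 ✓.

x ≡ 100 (mod 120).


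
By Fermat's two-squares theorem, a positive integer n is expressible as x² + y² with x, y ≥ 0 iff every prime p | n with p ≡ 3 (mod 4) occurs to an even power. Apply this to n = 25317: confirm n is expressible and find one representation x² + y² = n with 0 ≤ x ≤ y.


Step 1: Factor n = 25317 = 3^2 · 29 · 97.
Step 2: Check the mod-4 condition on each prime factor: 3 ≡ 3 (mod 4), exponent 2 (must be even); 29 ≡ 1 (mod 4), exponent 1; 97 ≡ 1 (mod 4), exponent 1.
All primes ≡ 3 (mod 4) appear to even exponent (or don't appear), so by the two-squares theorem n IS expressible as a sum of two squares.
Step 3: Build a representation. Group n = k² · m with k = 3 and m = 29 · 97 = 2813 (a product of primes ≡ 1 (mod 4)); a representation of m scales to one of n via (k·x)² + (k·y)² = k²(x² + y²). Each prime p ≡ 1 (mod 4) is itself a sum of two squares; find a² by testing p − a² for a perfect square:
  29: 29 − 1² = 28, 29 − 2² = 25 = 5² ⇒ 29 = 2² + 5².
  97: 97 − 1² = 96, 97 − 2² = 93, 97 − 3² = 88, 97 − 4² = 81 = 9² ⇒ 97 = 4² + 9².
  Combine using the Brahmagupta–Fibonacci identity (a² + b²)(c² + d²) = (ac − bd)² + (ad + bc)² = (ac + bd)² + (ad − bc)²:
  29 · 97 = 2813: from (2² + 5²)(4² + 9²), take (2·4 − 5·9, 2·9 + 5·4) = (8 − 45, 18 + 20) = (-37, 38); dropping signs (only squares matter) gives (37, 38); check 37² + 38² = 1369 + 1444 = 2813 ✓.
  Scale by k = 3: (3·37, 3·38) = (111, 114).
Step 4: Order so x ≤ y and verify: 111² + 114² = 12321 + 12996 = 25317 = n. ✓

n = 25317 = 111² + 114² (one valid representation with x ≤ y).


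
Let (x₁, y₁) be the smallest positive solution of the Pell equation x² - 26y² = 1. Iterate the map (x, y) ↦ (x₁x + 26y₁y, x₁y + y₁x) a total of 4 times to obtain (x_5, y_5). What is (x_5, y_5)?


Step 1: Find the fundamental solution (x₁, y₁) of x² - 26y² = 1.
  Expand √26 as a continued fraction. a₀ = ⌊√26⌋ = 5; iterate m_{k+1} = d_k·a_k − m_k, d_{k+1} = (26 − m_{k+1}²)/d_k, a_{k+1} = ⌊(a₀ + m_{k+1})/d_{k+1}⌋ (starting m₀ = 0, d₀ = 1), with convergents p_k = a_k·p_{k-1} + p_{k-2}, q_k = a_k·q_{k-1} + q_{k-2} (p₋₁ = 1, q₋₁ = 0):
  k = 0: a₀ = 5; p₀/q₀ = 5/1; p₀² − 26·q₀² = 25 − 26 = -1.
  k = 1: m = 5, d = 1, a = ⌊(5 + 5)/1⌋ = 10; p/q = (10·5 + 1)/(10·1 + 0) = 51/10; p² − 26·q² = 2601 − 2600 = 1.
  The first convergent with p² − 26·q² = 1 gives the fundamental solution (x₁, y₁) = (51, 10).
Step 2: Apply the recurrence (x_{n+1}, y_{n+1}) = (x₁x_n + 26y₁y_n, x₁y_n + y₁x_n) repeatedly.
  From (x_1, y_1) = (51, 10): x_2 = 51·51 + 26·10·10 = 5201; y_2 = 51·10 + 10·51 = 1020.
  From (x_2, y_2) = (5201, 1020): x_3 = 51·5201 + 26·10·1020 = 530451; y_3 = 51·1020 + 10·5201 = 104030.
  From (x_3, y_3) = (530451, 104030): x_4 = 51·530451 + 26·10·104030 = 54100801; y_4 = 51·104030 + 10·530451 = 10610040.
  From (x_4, y_4) = (54100801, 10610040): x_5 = 51·54100801 + 26·10·10610040 = 5517751251; y_5 = 51·10610040 + 10·54100801 = 1082120050.
Step 3: Verify x_5² - 26·y_5² = 30445578867912065001 - 30445578867912065000 = 1 (should be 1). ✓

(x_1, y_1) = (51, 10); (x_5, y_5) = (5517751251, 1082120050).
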